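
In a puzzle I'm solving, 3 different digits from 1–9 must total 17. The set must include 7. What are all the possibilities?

{1,7,9}; {2,7,8}; {4,6,7}

3 distinct digits from 1–9 sum between 6 and 24.
Keeping only sets containing 7.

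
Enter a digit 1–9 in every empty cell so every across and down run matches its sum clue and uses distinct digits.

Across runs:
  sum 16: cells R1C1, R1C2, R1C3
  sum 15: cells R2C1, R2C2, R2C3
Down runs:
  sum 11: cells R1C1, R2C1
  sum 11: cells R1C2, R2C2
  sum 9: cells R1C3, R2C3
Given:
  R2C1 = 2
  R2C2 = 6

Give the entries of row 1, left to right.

R1C1 = 11 − 2 = 9 completes the 11 down.
R1C2 = 11 − 6 = 5 completes the 11 down.
R1C3 = 16 − 14 = 2 completes the 16 across.
R2C3 = 15 − 8 = 7 completes the 15 across.

9 5 2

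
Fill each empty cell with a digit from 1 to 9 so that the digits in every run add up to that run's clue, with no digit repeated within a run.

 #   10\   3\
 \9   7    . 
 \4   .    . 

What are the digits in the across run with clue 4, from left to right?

3, 1

4 in 2 cells must be {1,3}; 3 in 2 cells must be {1,2}.
R1C2 = 9 − 7 = 2 completes the 9 across.
R2C1 = 10 − 7 = 3 completes the 10 down.
R2C2 = 4 − 3 = 1 completes the 4 across.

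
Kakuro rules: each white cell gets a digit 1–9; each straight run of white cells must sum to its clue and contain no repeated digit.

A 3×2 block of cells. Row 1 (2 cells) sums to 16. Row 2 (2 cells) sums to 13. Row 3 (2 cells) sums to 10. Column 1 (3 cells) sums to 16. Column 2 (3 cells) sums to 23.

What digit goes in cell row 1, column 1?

16 in 2 cells must be {7,9}; 23 in 3 cells must be {6,8,9}.
The 16 across and the 23 down share only 9, so (1,2) = 9.
(1,1) = 16 − 9 = 7 completes the 16 across.
Nothing is forced directly, so branch on (2,2), whose candidates are 6 or 8. If (2,2) = 6: then (2,1) would have to be in {7} for the 13 across but in {1,3,4,5,6,8} for the 16 down — contradiction. So (2,2) = 8.
(2,1) = 13 − 8 = 5 completes the 13 across.
(3,1) = 16 − 12 = 4 completes the 16 down.
(3,2) = 10 − 4 = 6 completes the 10 across.

7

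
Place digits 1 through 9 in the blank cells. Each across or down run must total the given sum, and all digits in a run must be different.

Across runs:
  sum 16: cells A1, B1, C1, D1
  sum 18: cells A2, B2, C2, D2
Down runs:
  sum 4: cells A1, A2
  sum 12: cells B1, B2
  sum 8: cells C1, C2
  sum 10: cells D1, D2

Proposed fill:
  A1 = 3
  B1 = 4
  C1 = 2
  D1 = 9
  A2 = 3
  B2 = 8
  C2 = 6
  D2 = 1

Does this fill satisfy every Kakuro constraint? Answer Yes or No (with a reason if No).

No — the across run A1–D1 sums to 18, not 16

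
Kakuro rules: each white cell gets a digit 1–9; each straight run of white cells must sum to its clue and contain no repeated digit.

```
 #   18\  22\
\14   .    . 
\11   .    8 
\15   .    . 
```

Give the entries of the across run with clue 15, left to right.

6, 9

R2C1 = 11 − 8 = 3 completes the 11 across.
R3C2 = 9: the only remaining digit allowed by both the 15 across and the 22 down.
R1C2 = 22 − 17 = 5 completes the 22 down.
R3C1 = 15 − 9 = 6 completes the 15 across.
R1C1 = 14 − 5 = 9 completes the 14 across.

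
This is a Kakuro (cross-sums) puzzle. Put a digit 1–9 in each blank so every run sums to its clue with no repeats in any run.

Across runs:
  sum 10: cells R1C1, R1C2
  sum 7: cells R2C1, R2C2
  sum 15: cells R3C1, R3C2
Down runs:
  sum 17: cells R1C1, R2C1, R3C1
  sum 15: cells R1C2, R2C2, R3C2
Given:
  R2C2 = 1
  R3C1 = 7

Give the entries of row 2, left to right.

6, 1

R2C1 = 7 − 1 = 6 completes the 7 across.
R3C2 = 15 − 7 = 8 completes the 15 across.
R1C1 = 17 − 13 = 4 completes the 17 down.
R1C2 = 10 − 4 = 6 completes the 10 across.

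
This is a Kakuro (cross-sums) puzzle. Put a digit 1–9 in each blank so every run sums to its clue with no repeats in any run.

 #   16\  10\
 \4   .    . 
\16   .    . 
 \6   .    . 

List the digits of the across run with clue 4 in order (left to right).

4 in 2 cells must be {1,3}; 16 in 2 cells must be {7,9}.
The 16 across and the 10 down share only 7, so R2C2 = 7.
Given what's placed, R1C2 must be 1 to fit the 4 across and 10 down.
R2C1 = 16 − 7 = 9 completes the 16 across.
R3C2 = 10 − 8 = 2 completes the 10 down.
R1C1 = 4 − 1 = 3 completes the 4 across.
R3C1 = 6 − 2 = 4 completes the 6 across.

3 1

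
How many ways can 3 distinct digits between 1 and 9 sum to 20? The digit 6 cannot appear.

3

3 distinct digits from 1–9 sum between 6 and 24.
Dropping sets that contain 6.
Enumerating: {3,8,9}, {4,7,9}, {5,7,8}.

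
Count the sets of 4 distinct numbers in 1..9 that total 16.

4 distinct digits from 1–9 sum between 10 and 30.

8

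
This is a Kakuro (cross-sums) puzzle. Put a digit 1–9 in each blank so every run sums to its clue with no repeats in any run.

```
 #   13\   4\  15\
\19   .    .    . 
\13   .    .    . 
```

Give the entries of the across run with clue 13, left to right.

4 1 8

4 in 2 cells must be {1,3}.
The 19 across and the 4 down share only 3, so R1C2 = 3.
R2C2 = 4 − 3 = 1 completes the 4 down.
Nothing is forced directly, so branch on R1C1, whose candidates are 7 or 9. If R1C1 = 7: that forces R1C3 = 9, after which R2C1 would have to be in {3,4,5,7,8,9} for the 13 across but in {6} for the 13 down — contradiction. So R1C1 = 9.
R1C3 = 19 − 12 = 7 completes the 19 across.
R2C1 = 13 − 9 = 4 completes the 13 down.
R2C3 = 13 − 5 = 8 completes the 13 across.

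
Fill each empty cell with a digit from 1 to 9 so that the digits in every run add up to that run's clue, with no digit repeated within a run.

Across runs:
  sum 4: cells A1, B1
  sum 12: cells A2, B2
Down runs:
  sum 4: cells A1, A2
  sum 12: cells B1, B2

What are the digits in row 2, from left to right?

4 in 2 cells must be {1,3}.
The 4 across and the 12 down share only 3, so B1 = 3.
The 12 across and the 4 down share only 3, so A2 = 3.
B2 = 12 − 3 = 9 completes the 12 across.
A1 = 4 − 3 = 1 completes the 4 across.

3 9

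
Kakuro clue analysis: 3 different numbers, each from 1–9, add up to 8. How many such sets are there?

2

3 distinct digits from 1–9 sum between 6 and 24.
Enumerating: {1,2,5}, {1,3,4}.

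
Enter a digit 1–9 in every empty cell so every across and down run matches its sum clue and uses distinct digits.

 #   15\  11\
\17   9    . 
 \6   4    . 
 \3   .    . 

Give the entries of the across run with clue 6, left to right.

4 2

17 in 2 cells must be {8,9}; 3 in 2 cells must be {1,2}.
R1C2 = 17 − 9 = 8 completes the 17 across.
R2C2 = 6 − 4 = 2 completes the 6 across.
R3C1 = 15 − 13 = 2 completes the 15 down.
R3C2 = 3 − 2 = 1 completes the 3 across.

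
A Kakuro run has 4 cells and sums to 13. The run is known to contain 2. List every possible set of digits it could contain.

{1,2,3,7}; {1,2,4,6}

4 distinct digits from 1–9 sum between 10 and 30.
Keeping only sets containing 2.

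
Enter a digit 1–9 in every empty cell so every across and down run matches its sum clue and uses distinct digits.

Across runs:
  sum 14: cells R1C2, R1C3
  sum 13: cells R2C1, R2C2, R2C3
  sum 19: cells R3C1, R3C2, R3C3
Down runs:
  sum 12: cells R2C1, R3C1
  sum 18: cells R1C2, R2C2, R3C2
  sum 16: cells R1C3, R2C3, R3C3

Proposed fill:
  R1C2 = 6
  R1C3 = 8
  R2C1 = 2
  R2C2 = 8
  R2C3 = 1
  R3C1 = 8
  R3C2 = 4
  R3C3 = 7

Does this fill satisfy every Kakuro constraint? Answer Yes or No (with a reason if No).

No — the across run R2C1–R2C3 sums to 11, not 13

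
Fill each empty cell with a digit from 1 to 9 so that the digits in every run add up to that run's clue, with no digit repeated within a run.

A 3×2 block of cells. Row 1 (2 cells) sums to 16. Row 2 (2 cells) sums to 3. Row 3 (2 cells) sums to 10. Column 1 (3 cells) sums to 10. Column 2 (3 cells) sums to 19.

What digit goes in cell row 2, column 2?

2

16 in 2 cells must be {7,9}; 3 in 2 cells must be {1,2}.
The 16 across and the 10 down share only 7, so (1,1) = 7.
(1,2) = 16 − 7 = 9 completes the 16 across.
Given what's placed, (2,2) must be 2 to fit the 3 across and 19 down.
(3,2) = 19 − 11 = 8 completes the 19 down.
(2,1) = 3 − 2 = 1 completes the 3 across.
(3,1) = 10 − 8 = 2 completes the 10 across.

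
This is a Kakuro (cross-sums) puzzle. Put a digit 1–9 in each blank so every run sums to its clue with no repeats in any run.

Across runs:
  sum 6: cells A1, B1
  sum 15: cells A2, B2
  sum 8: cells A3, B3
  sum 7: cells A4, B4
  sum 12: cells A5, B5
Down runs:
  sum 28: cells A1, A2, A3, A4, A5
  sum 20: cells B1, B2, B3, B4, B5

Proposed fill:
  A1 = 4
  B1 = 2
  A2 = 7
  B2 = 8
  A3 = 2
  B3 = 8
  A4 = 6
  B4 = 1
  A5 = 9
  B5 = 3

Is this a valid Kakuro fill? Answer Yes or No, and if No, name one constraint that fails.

No — the across run A3–B3 sums to 10, not 8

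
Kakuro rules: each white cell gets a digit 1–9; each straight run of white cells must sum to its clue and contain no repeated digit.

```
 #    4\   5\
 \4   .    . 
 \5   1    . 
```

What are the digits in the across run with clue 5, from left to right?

1 4

4 in 2 cells must be {1,3}.
R1C1 = 4 − 1 = 3 completes the 4 down.
R1C2 = 4 − 3 = 1 completes the 4 across.
R2C2 = 5 − 1 = 4 completes the 5 across.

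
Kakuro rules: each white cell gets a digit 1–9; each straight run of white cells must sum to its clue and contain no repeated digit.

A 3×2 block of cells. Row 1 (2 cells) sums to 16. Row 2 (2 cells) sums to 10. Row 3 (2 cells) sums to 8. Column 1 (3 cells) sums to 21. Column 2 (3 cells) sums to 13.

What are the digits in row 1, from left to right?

16 in 2 cells must be {7,9}.
Nothing is forced directly, so branch on (3,1), whose candidates are 5 or 6 or 7. If (3,1) = 6: that forces (1,1) = 7, (1,2) = 9, (2,1) = 8, after which (2,2) would have to be in {2} for the 10 across but in {1,3} for the 13 down — contradiction. If (3,1) = 7: that forces (1,1) = 9, (1,2) = 7, after which (2,1) would have to be in {1,2,3,4,6,7,8,9} for the 10 across but in {5} for the 21 down — contradiction. So (3,1) = 5.
(3,2) = 8 − 5 = 3 completes the 8 across.
Given what's placed, (1,2) must be 9 to fit the 16 across and 13 down.
(2,2) = 13 − 12 = 1 completes the 13 down.
(1,1) = 16 − 9 = 7 completes the 16 across.
(2,1) = 10 − 1 = 9 completes the 10 across.

7 9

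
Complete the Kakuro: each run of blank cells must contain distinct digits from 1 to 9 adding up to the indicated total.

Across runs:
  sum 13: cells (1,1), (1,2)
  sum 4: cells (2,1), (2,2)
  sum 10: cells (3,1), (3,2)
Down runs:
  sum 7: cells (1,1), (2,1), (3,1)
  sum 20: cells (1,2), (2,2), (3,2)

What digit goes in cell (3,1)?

4 in 2 cells must be {1,3}; 7 in 3 cells must be {1,2,4}.
The 13 across and the 7 down share only 4, so (1,1) = 4.
(1,2) = 13 − 4 = 9 completes the 13 across.
Given what's placed, (2,1) must be 1 to fit the 4 across and 7 down.
(2,2) = 4 − 1 = 3 completes the 4 across.
(3,1) = 7 − 5 = 2 completes the 7 down.
(3,2) = 10 − 2 = 8 completes the 10 across.

2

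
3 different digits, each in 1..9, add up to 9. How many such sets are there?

3

3 distinct digits from 1–9 sum between 6 and 24.
Enumerating: {1,2,6}, {1,3,5}, {2,3,4}.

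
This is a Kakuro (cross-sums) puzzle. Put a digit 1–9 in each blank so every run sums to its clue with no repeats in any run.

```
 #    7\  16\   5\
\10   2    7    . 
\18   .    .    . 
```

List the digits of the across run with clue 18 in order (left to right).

5 9 4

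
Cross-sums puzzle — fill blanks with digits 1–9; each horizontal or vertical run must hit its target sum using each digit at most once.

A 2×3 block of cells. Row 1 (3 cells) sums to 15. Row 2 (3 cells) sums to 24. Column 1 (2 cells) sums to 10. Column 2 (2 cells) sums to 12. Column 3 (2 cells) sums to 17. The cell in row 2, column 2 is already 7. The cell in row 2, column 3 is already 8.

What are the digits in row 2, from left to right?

9 7 8

24 in 3 cells must be {7,8,9}; 17 in 2 cells must be {8,9}.
(1,2) = 12 − 7 = 5 completes the 12 down.
(1,3) = 17 − 8 = 9 completes the 17 down.
(2,1) = 24 − 15 = 9 completes the 24 across.
(1,1) = 15 − 14 = 1 completes the 15 across.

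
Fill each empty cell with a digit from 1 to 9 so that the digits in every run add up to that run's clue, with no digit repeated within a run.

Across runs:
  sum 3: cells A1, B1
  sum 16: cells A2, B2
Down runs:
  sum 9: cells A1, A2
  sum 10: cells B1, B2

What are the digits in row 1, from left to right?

2 1

3 in 2 cells must be {1,2}; 16 in 2 cells must be {7,9}.
The 16 across and the 9 down share only 7, so A2 = 7.
B2 = 16 − 7 = 9 completes the 16 across.
A1 = 9 − 7 = 2 completes the 9 down.
B1 = 3 − 2 = 1 completes the 3 across.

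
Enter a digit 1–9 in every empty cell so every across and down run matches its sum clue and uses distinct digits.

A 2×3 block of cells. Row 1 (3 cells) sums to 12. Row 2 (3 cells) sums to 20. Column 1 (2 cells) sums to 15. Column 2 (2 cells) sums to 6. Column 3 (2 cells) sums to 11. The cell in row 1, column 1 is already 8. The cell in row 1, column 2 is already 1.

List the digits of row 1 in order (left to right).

8 1 3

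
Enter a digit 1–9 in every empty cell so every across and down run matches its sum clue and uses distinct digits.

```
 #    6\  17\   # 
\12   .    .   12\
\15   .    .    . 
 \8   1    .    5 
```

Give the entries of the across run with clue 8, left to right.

1, 2, 5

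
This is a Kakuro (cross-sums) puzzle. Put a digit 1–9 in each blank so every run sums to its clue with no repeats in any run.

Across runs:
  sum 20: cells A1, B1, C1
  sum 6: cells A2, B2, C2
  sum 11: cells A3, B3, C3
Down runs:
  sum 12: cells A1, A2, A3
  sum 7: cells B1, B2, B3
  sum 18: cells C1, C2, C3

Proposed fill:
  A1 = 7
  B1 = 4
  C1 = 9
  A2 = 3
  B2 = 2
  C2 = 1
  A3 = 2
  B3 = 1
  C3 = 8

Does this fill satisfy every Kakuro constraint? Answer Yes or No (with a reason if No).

Yes

Across: 7+4+9=20; 3+2+1=6; 2+1+8=11. Down: 7+3+2=12; 4+2+1=7; 9+1+8=18. No digit repeats within any run.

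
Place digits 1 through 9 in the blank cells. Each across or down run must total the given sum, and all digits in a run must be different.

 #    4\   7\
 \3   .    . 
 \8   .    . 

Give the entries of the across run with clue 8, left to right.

3 in 2 cells must be {1,2}; 4 in 2 cells must be {1,3}.
The 3 across and the 4 down share only 1, so R1C1 = 1.
R1C2 = 3 − 1 = 2 completes the 3 across.
R2C1 = 4 − 1 = 3 completes the 4 down.
R2C2 = 8 − 3 = 5 completes the 8 across.

3 5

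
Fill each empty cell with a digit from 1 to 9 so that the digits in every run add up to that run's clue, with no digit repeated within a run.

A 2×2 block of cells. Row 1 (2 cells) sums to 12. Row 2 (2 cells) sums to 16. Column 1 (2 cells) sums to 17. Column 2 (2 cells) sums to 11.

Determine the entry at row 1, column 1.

8

16 in 2 cells must be {7,9}; 17 in 2 cells must be {8,9}.
The 16 across and the 17 down share only 9, so (2,1) = 9.
(2,2) = 16 − 9 = 7 completes the 16 across.
(1,1) = 17 − 9 = 8 completes the 17 down.
(1,2) = 12 − 8 = 4 completes the 12 across.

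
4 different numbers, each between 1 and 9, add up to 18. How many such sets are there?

11

4 distinct digits from 1–9 sum between 10 and 30.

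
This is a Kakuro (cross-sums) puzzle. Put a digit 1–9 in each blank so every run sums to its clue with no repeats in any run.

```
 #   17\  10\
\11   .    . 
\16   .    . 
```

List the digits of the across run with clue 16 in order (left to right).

9 7

16 in 2 cells must be {7,9}; 17 in 2 cells must be {8,9}.
The 16 across and the 17 down share only 9, so R2C1 = 9.
R2C2 = 16 − 9 = 7 completes the 16 across.
R1C1 = 17 − 9 = 8 completes the 17 down.
R1C2 = 11 − 8 = 3 completes the 11 across.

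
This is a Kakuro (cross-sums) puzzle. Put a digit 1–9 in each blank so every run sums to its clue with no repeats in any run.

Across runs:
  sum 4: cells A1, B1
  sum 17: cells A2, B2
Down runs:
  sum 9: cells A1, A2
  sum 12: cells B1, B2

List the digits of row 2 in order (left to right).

8 9

4 in 2 cells must be {1,3}; 17 in 2 cells must be {8,9}.
The 4 across and the 12 down share only 3, so B1 = 3.
The 17 across and the 9 down share only 8, so A2 = 8.
B2 = 17 − 8 = 9 completes the 17 across.
A1 = 4 − 3 = 1 completes the 4 across.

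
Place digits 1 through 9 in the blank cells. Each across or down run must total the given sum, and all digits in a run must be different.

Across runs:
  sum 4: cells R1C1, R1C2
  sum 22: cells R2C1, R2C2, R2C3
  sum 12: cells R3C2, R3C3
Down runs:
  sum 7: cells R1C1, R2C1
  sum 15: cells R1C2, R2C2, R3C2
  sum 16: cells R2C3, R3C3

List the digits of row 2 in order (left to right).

6 7 9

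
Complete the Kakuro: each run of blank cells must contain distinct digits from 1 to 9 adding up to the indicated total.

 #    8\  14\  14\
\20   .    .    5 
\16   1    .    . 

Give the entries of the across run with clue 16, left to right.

R1C1 = 8 − 1 = 7 completes the 8 down.
R1C2 = 20 − 12 = 8 completes the 20 across.
R2C2 = 14 − 8 = 6 completes the 14 down.
R2C3 = 16 − 7 = 9 completes the 16 across.

1 6 9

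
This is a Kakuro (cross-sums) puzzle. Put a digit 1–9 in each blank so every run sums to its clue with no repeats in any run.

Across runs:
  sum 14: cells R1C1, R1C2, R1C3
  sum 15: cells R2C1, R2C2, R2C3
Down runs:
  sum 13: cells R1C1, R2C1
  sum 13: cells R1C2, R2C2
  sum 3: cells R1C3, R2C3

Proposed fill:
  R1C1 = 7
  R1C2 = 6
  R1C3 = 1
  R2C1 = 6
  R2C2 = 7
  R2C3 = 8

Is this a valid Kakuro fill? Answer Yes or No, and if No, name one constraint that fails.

No — the down run R1C3–R2C3 sums to 9, not 3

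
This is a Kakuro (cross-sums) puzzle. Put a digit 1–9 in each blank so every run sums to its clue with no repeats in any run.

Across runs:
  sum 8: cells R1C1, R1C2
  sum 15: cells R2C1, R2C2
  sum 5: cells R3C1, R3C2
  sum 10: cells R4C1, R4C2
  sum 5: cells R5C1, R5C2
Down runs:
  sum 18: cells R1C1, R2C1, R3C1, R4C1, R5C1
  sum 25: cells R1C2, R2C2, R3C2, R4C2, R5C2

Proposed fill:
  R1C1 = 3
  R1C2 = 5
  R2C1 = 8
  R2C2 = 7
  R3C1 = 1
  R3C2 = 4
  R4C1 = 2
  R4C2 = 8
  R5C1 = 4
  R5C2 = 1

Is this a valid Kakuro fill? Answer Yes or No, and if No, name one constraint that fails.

Yes

Across: 3+5=8; 8+7=15; 1+4=5; 2+8=10; 4+1=5. Down: 3+8+1+2+4=18; 5+7+4+8+1=25. No digit repeats within any run.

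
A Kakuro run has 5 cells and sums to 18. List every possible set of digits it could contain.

5 distinct digits from 1–9 sum between 15 and 35.

{1,2,3,4,8}; {1,2,3,5,7}; {1,2,4,5,6}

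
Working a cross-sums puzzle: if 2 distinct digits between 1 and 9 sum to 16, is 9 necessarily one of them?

The only way to make 16 from 2 distinct digits is {7,9}, which contains 9.

Yes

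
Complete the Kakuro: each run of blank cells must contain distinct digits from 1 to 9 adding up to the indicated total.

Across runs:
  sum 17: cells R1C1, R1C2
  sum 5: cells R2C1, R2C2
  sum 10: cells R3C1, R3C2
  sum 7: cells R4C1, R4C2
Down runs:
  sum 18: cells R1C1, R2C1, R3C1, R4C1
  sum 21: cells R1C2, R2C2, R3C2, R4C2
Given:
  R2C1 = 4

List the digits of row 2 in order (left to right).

4, 1

17 in 2 cells must be {8,9}.
R2C2 = 5 − 4 = 1 completes the 5 across.
Nothing is forced directly, so branch on R1C1, whose candidates are 8 or 9. If R1C1 = 8: that forces R1C2 = 9, R3C1 = 1, after which R3C2 would have to be in {9} for the 10 across but in {3,4,5,6,7,8} for the 21 down — contradiction. So R1C1 = 9.
R1C2 = 17 − 9 = 8 completes the 17 across.
Nothing is forced directly, so branch on R3C1, whose candidates are 2 or 3. If R3C1 = 2: then R3C2 would have to be in {8} for the 10 across but in {3,5,7,9} for the 21 down — contradiction. So R3C1 = 3.
R3C2 = 10 − 3 = 7 completes the 10 across.
R4C1 = 18 − 16 = 2 completes the 18 down.
R4C2 = 7 − 2 = 5 completes the 7 across.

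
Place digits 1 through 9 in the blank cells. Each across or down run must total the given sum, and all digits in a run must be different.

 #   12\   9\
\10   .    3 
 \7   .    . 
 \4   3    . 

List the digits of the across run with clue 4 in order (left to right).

4 in 2 cells must be {1,3}.
R1C1 = 10 − 3 = 7 completes the 10 across.
R2C1 = 12 − 10 = 2 completes the 12 down.
R2C2 = 7 − 2 = 5 completes the 7 across.
R3C2 = 4 − 3 = 1 completes the 4 across.

3 1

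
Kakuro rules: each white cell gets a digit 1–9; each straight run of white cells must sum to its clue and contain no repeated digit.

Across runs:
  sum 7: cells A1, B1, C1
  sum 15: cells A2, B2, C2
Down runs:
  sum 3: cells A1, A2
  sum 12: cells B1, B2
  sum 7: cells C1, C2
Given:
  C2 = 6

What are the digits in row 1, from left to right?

7 in 3 cells must be {1,2,4}; 3 in 2 cells must be {1,2}.
B1 = 4: only digit in both the 7-across and 12-down candidate sets.
C1 = 7 − 6 = 1 completes the 7 down.
B2 = 12 − 4 = 8 completes the 12 down.
A1 = 7 − 5 = 2 completes the 7 across.
A2 = 15 − 14 = 1 completes the 15 across.

2, 4, 1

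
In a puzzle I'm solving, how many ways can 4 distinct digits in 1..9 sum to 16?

8

4 distinct digits from 1–9 sum between 10 and 30.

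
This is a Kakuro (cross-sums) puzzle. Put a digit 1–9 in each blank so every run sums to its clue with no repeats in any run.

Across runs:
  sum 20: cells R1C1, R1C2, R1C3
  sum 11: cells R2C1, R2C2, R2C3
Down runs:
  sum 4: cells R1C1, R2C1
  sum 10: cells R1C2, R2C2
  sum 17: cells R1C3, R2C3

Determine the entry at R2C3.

4 in 2 cells must be {1,3}; 17 in 2 cells must be {8,9}.
The 20 across and the 4 down share only 3, so R1C1 = 3.
R2C1 = 4 − 3 = 1 completes the 4 down.
Given what's placed, R2C3 must be 8 to fit the 11 across and 17 down.
R1C3 = 17 − 8 = 9 completes the 17 down.
R2C2 = 11 − 9 = 2 completes the 11 across.
R1C2 = 20 − 12 = 8 completes the 20 across.

8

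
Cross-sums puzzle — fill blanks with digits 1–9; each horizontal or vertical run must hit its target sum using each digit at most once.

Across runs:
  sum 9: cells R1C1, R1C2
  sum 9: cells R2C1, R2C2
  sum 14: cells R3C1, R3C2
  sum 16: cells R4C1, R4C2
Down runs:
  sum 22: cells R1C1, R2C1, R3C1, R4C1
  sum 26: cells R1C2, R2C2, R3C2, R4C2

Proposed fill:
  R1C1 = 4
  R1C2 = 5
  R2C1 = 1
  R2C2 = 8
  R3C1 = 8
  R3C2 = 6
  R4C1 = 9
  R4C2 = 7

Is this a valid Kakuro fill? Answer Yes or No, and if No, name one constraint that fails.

Yes

Across: 4+5=9; 1+8=9; 8+6=14; 9+7=16. Down: 4+1+8+9=22; 5+8+6+7=26. No digit repeats within any run.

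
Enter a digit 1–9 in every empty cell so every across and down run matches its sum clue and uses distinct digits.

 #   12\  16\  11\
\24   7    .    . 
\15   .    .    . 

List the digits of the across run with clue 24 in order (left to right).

7, 9, 8

24 in 3 cells must be {7,8,9}; 16 in 2 cells must be {7,9}.
Given what's placed, R1C2 must be 9 to fit the 24 across and 16 down.
R1C3 = 24 − 16 = 8 completes the 24 across.
R2C1 = 12 − 7 = 5 completes the 12 down.
R2C2 = 16 − 9 = 7 completes the 16 down.
R2C3 = 15 − 12 = 3 completes the 15 across.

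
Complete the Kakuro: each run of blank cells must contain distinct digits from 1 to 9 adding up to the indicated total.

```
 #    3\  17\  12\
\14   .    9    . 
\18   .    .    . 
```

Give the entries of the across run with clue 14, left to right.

3 in 2 cells must be {1,2}; 17 in 2 cells must be {8,9}.
R2C2 = 17 − 9 = 8 completes the 17 down.
Given what's placed, R2C1 must be 1 to fit the 18 across and 3 down.
R2C3 = 18 − 9 = 9 completes the 18 across.
R1C1 = 3 − 1 = 2 completes the 3 down.
R1C3 = 14 − 11 = 3 completes the 14 across.

2 9 3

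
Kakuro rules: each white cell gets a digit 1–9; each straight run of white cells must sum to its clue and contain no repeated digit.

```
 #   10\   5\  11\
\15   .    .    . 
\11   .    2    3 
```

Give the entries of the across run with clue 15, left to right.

R1C2 = 5 − 2 = 3 completes the 5 down.
R1C3 = 11 − 3 = 8 completes the 11 down.
R2C1 = 11 − 5 = 6 completes the 11 across.
R1C1 = 15 − 11 = 4 completes the 15 across.

4 3 8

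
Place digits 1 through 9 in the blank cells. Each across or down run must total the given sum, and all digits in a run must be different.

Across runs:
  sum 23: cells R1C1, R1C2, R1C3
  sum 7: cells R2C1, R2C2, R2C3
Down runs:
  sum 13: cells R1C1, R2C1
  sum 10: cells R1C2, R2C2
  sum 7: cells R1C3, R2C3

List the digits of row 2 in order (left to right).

4 2 1

23 in 3 cells must be {6,8,9}; 7 in 3 cells must be {1,2,4}.
The 23 across and the 7 down share only 6, so R1C3 = 6.
The 7 across and the 13 down share only 4, so R2C1 = 4.
R2C3 = 7 − 6 = 1 completes the 7 down.
R1C1 = 13 − 4 = 9 completes the 13 down.
R1C2 = 23 − 15 = 8 completes the 23 across.
R2C2 = 7 − 5 = 2 completes the 7 across.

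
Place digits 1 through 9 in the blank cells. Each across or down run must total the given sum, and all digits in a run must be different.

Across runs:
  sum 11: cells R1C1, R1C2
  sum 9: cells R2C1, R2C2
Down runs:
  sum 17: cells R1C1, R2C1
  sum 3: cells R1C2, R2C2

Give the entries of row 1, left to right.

9, 2

17 in 2 cells must be {8,9}; 3 in 2 cells must be {1,2}.
The 11 across and the 3 down share only 2, so R1C2 = 2.
The 9 across and the 17 down share only 8, so R2C1 = 8.
R2C2 = 9 − 8 = 1 completes the 9 across.
R1C1 = 11 − 2 = 9 completes the 11 across.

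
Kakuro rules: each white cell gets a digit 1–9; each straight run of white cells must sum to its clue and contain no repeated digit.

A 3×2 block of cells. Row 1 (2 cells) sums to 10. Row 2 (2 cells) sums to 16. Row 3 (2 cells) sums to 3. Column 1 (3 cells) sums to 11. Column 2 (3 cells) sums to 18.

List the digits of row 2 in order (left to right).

7 9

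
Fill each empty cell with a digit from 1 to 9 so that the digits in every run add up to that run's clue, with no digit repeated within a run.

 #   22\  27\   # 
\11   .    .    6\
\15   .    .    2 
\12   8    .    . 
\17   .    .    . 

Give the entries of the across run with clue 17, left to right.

6 in 3 cells must be {1,2,3}.
Given what's placed, R3C2 must be 3 to fit the 12 across and 27 down.
R3C3 = 12 − 11 = 1 completes the 12 across.
R4C3 = 6 − 3 = 3 completes the 6 down.
No cell is forced outright now. R2C2 can only be 7 or 8 or 9 (the digits allowed by both its 15 across and its 27 down). If R2C2 = 8: that forces R2C1 = 5, R4C1 = 6, after which R4C2 would have to be in {8} for the 17 across but in {7,9} for the 27 down — contradiction. If R2C2 = 9: that forces R2C1 = 4, R4C1 = 9, after which R4C2 would have to be in {5} for the 17 across but in {7,8} for the 27 down — contradiction. So R2C2 = 7.
R2C1 = 15 − 9 = 6 completes the 15 across.
Given what's placed, R4C1 must be 5 to fit the 17 across and 22 down.
R4C2 = 17 − 8 = 9 completes the 17 across.

5 9 3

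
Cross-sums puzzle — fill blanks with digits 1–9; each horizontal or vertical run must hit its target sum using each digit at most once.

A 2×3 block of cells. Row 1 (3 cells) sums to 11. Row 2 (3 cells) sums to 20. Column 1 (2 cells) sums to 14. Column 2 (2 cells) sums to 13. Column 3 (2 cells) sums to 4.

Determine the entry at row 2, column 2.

9

4 in 2 cells must be {1,3}.
The 20 across and the 4 down share only 3, so (2,3) = 3.
(1,3) = 4 − 3 = 1 completes the 4 down.
Nothing is forced directly, so branch on (1,1), whose candidates are 6 or 8. If (1,1) = 8: then (1,2) would have to be in {2} for the 11 across but in {4,5,6,7,8,9} for the 13 down — contradiction. So (1,1) = 6.
(1,2) = 11 − 7 = 4 completes the 11 across.
(2,1) = 14 − 6 = 8 completes the 14 down.
(2,2) = 20 − 11 = 9 completes the 20 across.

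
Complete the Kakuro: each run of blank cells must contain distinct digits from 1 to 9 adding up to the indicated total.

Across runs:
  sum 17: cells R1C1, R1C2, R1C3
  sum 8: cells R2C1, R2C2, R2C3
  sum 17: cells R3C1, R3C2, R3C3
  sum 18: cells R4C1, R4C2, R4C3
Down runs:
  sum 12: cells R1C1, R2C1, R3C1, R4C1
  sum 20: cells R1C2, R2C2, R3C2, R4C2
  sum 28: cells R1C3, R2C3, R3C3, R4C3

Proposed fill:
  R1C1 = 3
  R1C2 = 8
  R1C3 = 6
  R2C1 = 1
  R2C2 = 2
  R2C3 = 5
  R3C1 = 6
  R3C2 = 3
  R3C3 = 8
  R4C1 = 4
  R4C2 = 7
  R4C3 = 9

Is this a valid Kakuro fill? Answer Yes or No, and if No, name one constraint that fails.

No — the across run R4C1–R4C3 sums to 20, not 18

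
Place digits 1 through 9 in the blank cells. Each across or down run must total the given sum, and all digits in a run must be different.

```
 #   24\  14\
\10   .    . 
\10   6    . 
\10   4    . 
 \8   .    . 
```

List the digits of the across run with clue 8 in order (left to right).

5 3

R1C1 = 9: the only remaining digit allowed by both the 10 across and the 24 down.
R1C2 = 10 − 9 = 1 completes the 10 across.
R2C2 = 10 − 6 = 4 completes the 10 across.
R3C2 = 10 − 4 = 6 completes the 10 across.
R4C1 = 24 − 19 = 5 completes the 24 down.
R4C2 = 8 − 5 = 3 completes the 8 across.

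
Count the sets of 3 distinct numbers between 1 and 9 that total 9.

3 distinct digits from 1–9 sum between 6 and 24.
Enumerating: {1,2,6}, {1,3,5}, {2,3,4}.

3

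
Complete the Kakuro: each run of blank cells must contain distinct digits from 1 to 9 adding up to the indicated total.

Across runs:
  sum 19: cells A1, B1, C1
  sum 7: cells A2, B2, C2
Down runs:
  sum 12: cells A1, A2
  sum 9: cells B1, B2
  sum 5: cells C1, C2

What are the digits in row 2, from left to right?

4, 2, 1

7 in 3 cells must be {1,2,4}.
The 7 across and the 12 down share only 4, so A2 = 4.
A1 = 12 − 4 = 8 completes the 12 down.
Nothing is forced directly, so branch on C1, whose candidates are 2 or 4. If C1 = 2: then B1 would have to be in {9} for the 19 across but in {1,2,3,4,5,6,7,8} for the 9 down — contradiction. So C1 = 4.
B1 = 19 − 12 = 7 completes the 19 across.
B2 = 9 − 7 = 2 completes the 9 down.
C2 = 7 − 6 = 1 completes the 7 across.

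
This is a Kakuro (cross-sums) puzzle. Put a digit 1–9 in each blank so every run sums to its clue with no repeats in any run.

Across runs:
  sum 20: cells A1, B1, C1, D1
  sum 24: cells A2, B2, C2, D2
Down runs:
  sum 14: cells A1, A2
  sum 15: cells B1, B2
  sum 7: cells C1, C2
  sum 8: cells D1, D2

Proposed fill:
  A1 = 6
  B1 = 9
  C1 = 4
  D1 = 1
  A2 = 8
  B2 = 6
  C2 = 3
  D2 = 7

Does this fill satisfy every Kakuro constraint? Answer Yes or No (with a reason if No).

Across: 6+9+4+1=20; 8+6+3+7=24. Down: 6+8=14; 9+6=15; 4+3=7; 1+7=8. No digit repeats within any run.

Yes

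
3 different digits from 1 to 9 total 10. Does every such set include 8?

Counterexample: {1,2,7} sums to 10 without using 8.

No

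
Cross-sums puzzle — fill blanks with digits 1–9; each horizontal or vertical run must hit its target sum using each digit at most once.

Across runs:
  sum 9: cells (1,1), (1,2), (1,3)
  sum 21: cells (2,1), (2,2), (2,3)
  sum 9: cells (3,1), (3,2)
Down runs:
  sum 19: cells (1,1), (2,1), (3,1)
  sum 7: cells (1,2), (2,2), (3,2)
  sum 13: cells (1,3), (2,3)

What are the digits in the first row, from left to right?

7 in 3 cells must be {1,2,4}.
Only 4 fits (2,2) under both its across sum 21 and down sum 7.
Nothing is forced directly, so branch on (2,1), whose candidates are 8 or 9. If (2,1) = 8: that forces (2,3) = 9, (1,3) = 4, (1,1) = 2, after which (1,2) would have to be in {3} for the 9 across but in {1,2} for the 7 down — contradiction. So (2,1) = 9.
(2,3) = 21 − 13 = 8 completes the 21 across.
(1,3) = 13 − 8 = 5 completes the 13 down.
(1,1) = 3: the only remaining digit allowed by both the 9 across and the 19 down.
(1,2) = 9 − 8 = 1 completes the 9 across.

3 1 5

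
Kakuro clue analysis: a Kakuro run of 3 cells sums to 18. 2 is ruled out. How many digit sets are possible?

6

3 distinct digits from 1–9 sum between 6 and 24.
Dropping sets that contain 2.
Enumerating: {1,8,9}, {3,6,9}, {3,7,8}, {4,5,9}, {4,6,8}, {5,6,7}.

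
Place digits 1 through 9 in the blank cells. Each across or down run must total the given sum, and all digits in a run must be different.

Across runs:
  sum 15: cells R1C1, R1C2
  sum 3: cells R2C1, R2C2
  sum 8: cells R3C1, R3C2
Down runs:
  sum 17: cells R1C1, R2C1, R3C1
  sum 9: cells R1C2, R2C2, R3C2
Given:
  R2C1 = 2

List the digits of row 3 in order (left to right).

3 in 2 cells must be {1,2}.
Intersecting the 15 across with the 9 down forces R1C2 = 6.
R2C2 = 3 − 2 = 1 completes the 3 across.
R3C2 = 9 − 7 = 2 completes the 9 down.
R1C1 = 15 − 6 = 9 completes the 15 across.
R3C1 = 8 − 2 = 6 completes the 8 across.

6, 2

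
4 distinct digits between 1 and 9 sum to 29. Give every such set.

4 distinct digits from 1–9 sum between 10 and 30.
Only one set works: {5,7,8,9}.

{5,7,8,9}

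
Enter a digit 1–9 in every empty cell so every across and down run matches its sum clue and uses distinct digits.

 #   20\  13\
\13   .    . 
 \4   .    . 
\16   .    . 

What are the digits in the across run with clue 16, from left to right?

4 in 2 cells must be {1,3}; 16 in 2 cells must be {7,9}.
The 4 across and the 20 down share only 3, so R2C1 = 3.
R2C2 = 4 − 3 = 1 completes the 4 across.
Given what's placed, R3C1 must be 9 to fit the 16 across and 20 down.
R3C2 = 16 − 9 = 7 completes the 16 across.
R1C1 = 20 − 12 = 8 completes the 20 down.
R1C2 = 13 − 8 = 5 completes the 13 across.

9 7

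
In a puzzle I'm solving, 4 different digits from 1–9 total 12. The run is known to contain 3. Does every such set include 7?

No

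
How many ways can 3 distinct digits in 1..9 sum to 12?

7

3 distinct digits from 1–9 sum between 6 and 24.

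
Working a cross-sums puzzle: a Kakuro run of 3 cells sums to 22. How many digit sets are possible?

2

3 distinct digits from 1–9 sum between 6 and 24.
Enumerating: {5,8,9}, {6,7,9}.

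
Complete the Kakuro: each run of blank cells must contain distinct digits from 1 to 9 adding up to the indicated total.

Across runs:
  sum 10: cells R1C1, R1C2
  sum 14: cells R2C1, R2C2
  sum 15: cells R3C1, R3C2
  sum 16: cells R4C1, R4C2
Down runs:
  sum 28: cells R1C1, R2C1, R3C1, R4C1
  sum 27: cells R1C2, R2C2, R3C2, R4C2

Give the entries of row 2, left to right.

9, 5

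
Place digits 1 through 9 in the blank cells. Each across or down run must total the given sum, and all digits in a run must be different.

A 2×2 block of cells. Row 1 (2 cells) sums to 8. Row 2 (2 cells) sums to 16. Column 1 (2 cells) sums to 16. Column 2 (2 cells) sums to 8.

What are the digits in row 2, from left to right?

9 7

16 in 2 cells must be {7,9}.
The 8 across and the 16 down share only 7, so (1,1) = 7.
(1,2) = 8 − 7 = 1 completes the 8 across.
(2,1) = 16 − 7 = 9 completes the 16 down.
(2,2) = 16 − 9 = 7 completes the 16 across.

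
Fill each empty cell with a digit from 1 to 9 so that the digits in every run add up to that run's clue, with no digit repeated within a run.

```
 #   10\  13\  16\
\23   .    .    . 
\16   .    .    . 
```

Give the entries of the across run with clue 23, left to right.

6 8 9

23 in 3 cells must be {6,8,9}; 16 in 2 cells must be {7,9}.
The 23 across and the 16 down share only 9, so R1C3 = 9.
R2C3 = 16 − 9 = 7 completes the 16 down.
Nothing is forced directly, so branch on R1C1, whose candidates are 6 or 8. If R1C1 = 8: that forces R1C2 = 6, after which R2C1 would have to be in {1,3,4,5,6,8} for the 16 across but in {2} for the 10 down — contradiction. So R1C1 = 6.
R1C2 = 23 − 15 = 8 completes the 23 across.
R2C1 = 10 − 6 = 4 completes the 10 down.
R2C2 = 16 − 11 = 5 completes the 16 across.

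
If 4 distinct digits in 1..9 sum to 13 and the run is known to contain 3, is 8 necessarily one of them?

No

Counterexample: {1,2,3,7} sums to 13 under that restriction without using 8.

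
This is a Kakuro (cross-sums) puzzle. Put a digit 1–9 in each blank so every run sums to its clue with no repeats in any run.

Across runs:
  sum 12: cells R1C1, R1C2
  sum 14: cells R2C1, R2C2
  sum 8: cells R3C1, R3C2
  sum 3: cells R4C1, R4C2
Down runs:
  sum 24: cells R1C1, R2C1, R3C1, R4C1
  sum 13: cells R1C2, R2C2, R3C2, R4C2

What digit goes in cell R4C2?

1

3 in 2 cells must be {1,2}.
Nothing is forced directly, so branch on R2C2, whose candidates are 5 or 6. If R2C2 = 6: that forces R1C2 = 4, R2C1 = 8, after which R1C1 would have to be in {8} for the 12 across but in {1,2,3,4,5,6,7,9} for the 24 down — contradiction. So R2C2 = 5.
R2C1 = 14 − 5 = 9 completes the 14 across.
Given what's placed, R4C2 must be 1 to fit the 3 across and 13 down.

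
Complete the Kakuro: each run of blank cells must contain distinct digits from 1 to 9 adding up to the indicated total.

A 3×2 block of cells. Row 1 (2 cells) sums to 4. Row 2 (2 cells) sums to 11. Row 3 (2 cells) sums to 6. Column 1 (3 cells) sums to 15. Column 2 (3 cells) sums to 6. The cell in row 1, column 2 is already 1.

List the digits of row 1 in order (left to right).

4 in 2 cells must be {1,3}; 6 in 3 cells must be {1,2,3}.
(1,1) = 4 − 1 = 3 completes the 4 across.
(3,2) = 2: the only remaining digit allowed by both the 6 across and the 6 down.
(2,2) = 6 − 3 = 3 completes the 6 down.
(3,1) = 6 − 2 = 4 completes the 6 across.
(2,1) = 11 − 3 = 8 completes the 11 across.

3 1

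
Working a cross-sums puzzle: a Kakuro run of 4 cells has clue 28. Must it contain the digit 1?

Counterexample: {4,7,8,9} sums to 28 without using 1.

No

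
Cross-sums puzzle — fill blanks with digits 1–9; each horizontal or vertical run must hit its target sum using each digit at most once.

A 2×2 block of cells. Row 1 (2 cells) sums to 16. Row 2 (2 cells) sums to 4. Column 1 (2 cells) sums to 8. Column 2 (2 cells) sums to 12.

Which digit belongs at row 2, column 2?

16 in 2 cells must be {7,9}; 4 in 2 cells must be {1,3}.
The 16 across and the 8 down share only 7, so (1,1) = 7.
(1,2) = 16 − 7 = 9 completes the 16 across.
(2,1) = 8 − 7 = 1 completes the 8 down.
(2,2) = 4 − 1 = 3 completes the 4 across.

3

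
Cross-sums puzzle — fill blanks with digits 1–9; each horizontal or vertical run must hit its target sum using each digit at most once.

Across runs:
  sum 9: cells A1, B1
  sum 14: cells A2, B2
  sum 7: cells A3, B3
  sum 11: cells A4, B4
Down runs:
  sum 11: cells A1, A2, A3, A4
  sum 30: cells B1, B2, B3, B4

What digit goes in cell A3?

11 in 4 cells must be {1,2,3,5}; 30 in 4 cells must be {6,7,8,9}.
Only 5 fits A2 under both its across sum 14 and down sum 11.
B2 = 14 − 5 = 9 completes the 14 across.
Given what's placed, B3 must be 6 to fit the 7 across and 30 down.
A3 = 7 − 6 = 1 completes the 7 across.

1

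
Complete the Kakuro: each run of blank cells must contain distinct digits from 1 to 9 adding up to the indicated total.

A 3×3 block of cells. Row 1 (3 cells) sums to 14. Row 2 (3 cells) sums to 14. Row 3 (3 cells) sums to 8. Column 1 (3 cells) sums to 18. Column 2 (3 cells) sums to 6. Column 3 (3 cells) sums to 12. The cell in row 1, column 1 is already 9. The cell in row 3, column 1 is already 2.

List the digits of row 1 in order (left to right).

9 2 3

6 in 3 cells must be {1,2,3}.
(2,1) = 18 − 11 = 7 completes the 18 down.
Given what's placed, (3,2) must be 1 to fit the 8 across and 6 down.
(3,3) = 8 − 3 = 5 completes the 8 across.
Nothing is forced directly, so branch on (1,2), whose candidates are 2 or 3. If (1,2) = 3: then (1,3) would have to be in {2} for the 14 across but in {1,3,4,6} for the 12 down — contradiction. So (1,2) = 2.
(1,3) = 14 − 11 = 3 completes the 14 across.
(2,2) = 6 − 3 = 3 completes the 6 down.
(2,3) = 14 − 10 = 4 completes the 14 across.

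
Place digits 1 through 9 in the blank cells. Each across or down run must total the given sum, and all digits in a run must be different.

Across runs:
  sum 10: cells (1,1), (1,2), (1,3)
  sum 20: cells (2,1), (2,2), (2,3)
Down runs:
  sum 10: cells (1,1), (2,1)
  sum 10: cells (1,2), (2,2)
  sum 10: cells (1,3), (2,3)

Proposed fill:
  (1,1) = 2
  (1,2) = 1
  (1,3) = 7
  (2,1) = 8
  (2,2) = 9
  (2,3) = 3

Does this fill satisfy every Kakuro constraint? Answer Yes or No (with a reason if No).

Yes

Across: 2+1+7=10; 8+9+3=20. Down: 2+8=10; 1+9=10; 7+3=10. No digit repeats within any run.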